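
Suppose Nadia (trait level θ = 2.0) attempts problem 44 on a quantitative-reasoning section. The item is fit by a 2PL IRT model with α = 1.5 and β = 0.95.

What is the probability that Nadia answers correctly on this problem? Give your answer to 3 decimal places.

P(θ) = 1 / (1 + exp(−α(θ − β)))
Exponent: 1.5 × (2.0 − 0.95) = 1.5750
1/(1 + e^{-1.5750}) = 0.8285

0.828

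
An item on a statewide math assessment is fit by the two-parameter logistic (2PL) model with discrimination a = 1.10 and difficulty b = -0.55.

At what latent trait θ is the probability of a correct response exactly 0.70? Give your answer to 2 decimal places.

P(θ) = 1 / (1 + exp(−a(θ − b)))
logit = ln(0.7000/0.3000) = 0.8473
θ = b + logit/(a) = -0.55 + 0.8473/1.1000 = 0.2203

0.22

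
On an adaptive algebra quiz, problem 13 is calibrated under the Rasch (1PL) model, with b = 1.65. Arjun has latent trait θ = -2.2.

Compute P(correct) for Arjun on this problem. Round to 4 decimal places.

P(θ) = 1 / (1 + exp(−(θ − b)))
Exponent: (-2.2 − 1.65) = -3.8500
1/(1 + e^{3.8500}) = 0.0208
P = 0.0208

0.0208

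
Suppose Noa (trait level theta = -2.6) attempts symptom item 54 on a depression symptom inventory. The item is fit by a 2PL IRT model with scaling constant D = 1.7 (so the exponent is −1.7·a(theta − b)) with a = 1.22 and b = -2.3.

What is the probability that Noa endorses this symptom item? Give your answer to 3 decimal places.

P(theta) = 1 / (1 + exp(−D·a(theta − b)))
Exponent: 1.7 × 1.22 × (-2.6 − (-2.3)) = -0.6222
1/(1 + e^{0.6222}) = 0.3493
P = 0.3493

0.349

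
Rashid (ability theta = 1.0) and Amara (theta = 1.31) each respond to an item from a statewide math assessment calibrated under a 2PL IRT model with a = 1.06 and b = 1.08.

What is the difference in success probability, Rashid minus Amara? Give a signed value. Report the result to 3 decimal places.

-0.082

P(theta) = 1 / (1 + exp(−a(theta − b)))
P(Rashid) = 0.4788  [exponent -0.0848]
P(Amara) = 0.5606  [exponent 0.2438]
Difference = 0.4788 − 0.5606 = -0.0818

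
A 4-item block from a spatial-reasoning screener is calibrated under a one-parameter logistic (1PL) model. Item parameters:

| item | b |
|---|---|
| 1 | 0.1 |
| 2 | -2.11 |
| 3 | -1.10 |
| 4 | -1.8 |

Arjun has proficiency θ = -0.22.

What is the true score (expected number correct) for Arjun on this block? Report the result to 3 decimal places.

P(θ) = 1 / (1 + exp(−(θ − b)))
P_1 = 1/(1+e^{0.3200}) = 0.4207
P_2 = 1/(1+e^{-1.8900}) = 0.8688
P_3 = 1/(1+e^{-0.8800}) = 0.7068
P_4 = 1/(1+e^{-1.5800}) = 0.8292
E[score] = 0.4207 + 0.8688 + 0.7068 + 0.8292 = 2.8255

2.825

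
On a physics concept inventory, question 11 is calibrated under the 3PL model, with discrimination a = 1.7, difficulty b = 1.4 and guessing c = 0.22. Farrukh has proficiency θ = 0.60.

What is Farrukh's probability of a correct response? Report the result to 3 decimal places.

P(θ) = c + (1 − c) · 1 / (1 + exp(−a(θ − b)))
Exponent: 1.7 × (0.60 − 1.4) = -1.3600
1/(1 + e^{1.3600}) = 0.2042
P = 0.22 + 0.78 × 0.2042 = 0.3793

0.379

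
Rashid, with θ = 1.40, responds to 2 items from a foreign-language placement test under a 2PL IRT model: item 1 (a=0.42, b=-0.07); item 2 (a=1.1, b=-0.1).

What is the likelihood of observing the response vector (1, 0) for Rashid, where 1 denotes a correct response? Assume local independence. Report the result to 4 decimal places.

0.1047

P(θ) = 1 / (1 + exp(−a(θ − b)))
P_1 = 1/(1+e^{-0.6174}) = 0.6496
P_2 = 1/(1+e^{-1.6500}) = 0.8389
L = P_1 × (1−P_2) = 0.6496 × 0.1611 = 0.10466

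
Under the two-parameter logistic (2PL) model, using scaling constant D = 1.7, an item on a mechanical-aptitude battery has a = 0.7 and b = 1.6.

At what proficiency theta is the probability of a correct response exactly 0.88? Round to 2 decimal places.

P(theta) = 1 / (1 + exp(−D·a(theta − b)))
logit = ln(0.8800/0.1200) = 1.9924
theta = b + logit/(1.7·a) = 1.6 + 1.9924/1.1900 = 3.2743

3.27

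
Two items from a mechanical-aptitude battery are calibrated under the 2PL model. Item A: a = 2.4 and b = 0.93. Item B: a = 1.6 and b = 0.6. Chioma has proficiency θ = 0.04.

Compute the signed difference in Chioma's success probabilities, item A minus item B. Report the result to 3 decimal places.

P(θ) = 1 / (1 + exp(−a(θ − b)))
P_A = 0.1056
P_B = 0.2899
P_A − P_B = -0.1842

-0.184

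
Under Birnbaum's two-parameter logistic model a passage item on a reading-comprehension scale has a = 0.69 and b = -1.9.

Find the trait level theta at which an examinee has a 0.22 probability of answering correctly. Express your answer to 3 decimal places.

-3.734

P(theta) = 1 / (1 + exp(−a(theta − b)))
logit = ln(0.2200/0.7800) = -1.2657
theta = b + logit/(a) = -1.9 + (-1.2657)/0.6900 = -3.7343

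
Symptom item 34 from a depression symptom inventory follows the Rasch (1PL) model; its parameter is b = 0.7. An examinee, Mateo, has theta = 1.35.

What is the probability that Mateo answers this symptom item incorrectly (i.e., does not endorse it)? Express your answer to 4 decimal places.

0.3430

P(theta) = 1 / (1 + exp(−(theta − b)))
Exponent: (1.35 − 0.7) = 0.6500
1/(1 + e^{-0.6500}) = 0.6570
P = 0.6570
P(incorrect) = 1 − 0.6570 = 0.3430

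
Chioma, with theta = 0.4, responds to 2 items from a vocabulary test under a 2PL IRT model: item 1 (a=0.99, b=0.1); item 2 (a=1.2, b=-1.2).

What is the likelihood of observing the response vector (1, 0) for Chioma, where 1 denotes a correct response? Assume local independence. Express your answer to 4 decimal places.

0.0734

P(theta) = 1 / (1 + exp(−a(theta − b)))
P_1 = 1/(1+e^{-0.2970}) = 0.5737
P_2 = 1/(1+e^{-1.9200}) = 0.8721
L = P_1 × (1−P_2) = 0.5737 × 0.1279 = 0.07336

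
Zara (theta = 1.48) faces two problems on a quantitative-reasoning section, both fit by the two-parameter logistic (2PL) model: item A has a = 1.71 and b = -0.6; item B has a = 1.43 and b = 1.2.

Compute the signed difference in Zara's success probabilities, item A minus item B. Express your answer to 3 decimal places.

P(theta) = 1 / (1 + exp(−a(theta − b)))
P_A = 0.9723
P_B = 0.5988
P_A − P_B = 0.3735

0.373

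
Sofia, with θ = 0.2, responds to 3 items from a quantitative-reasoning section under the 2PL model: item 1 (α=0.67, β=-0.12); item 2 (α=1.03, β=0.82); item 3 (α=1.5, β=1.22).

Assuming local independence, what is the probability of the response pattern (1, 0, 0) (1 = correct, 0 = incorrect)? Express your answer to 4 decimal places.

P(θ) = 1 / (1 + exp(−α(θ − β)))
P_1 = 1/(1+e^{-0.2144}) = 0.5534
P_2 = 1/(1+e^{0.6386}) = 0.3456
P_3 = 1/(1+e^{1.5300}) = 0.1780
L = P_1 × (1−P_2) × (1−P_3) = 0.5534 × 0.6544 × 0.8220 = 0.29770

0.2977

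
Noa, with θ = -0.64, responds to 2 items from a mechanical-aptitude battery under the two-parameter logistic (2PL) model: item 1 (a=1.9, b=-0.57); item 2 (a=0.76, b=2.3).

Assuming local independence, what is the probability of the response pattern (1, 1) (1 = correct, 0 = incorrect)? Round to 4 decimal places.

0.0451

P(θ) = 1 / (1 + exp(−a(θ − b)))
P_1 = 1/(1+e^{0.1330}) = 0.4668
P_2 = 1/(1+e^{2.2344}) = 0.0967
L = P_1 × P_2 = 0.4668 × 0.0967 = 0.04514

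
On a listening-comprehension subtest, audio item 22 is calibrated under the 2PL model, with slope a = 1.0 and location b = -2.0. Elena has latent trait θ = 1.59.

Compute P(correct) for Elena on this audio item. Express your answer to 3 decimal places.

0.973

P(θ) = 1 / (1 + exp(−a(θ − b)))
Exponent: 1.0 × (1.59 − (-2.0)) = 3.5900
1/(1 + e^{-3.5900}) = 0.9731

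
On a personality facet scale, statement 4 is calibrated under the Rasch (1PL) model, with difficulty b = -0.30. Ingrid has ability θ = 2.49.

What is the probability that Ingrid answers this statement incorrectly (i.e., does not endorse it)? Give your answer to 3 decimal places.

0.058

P(θ) = 1 / (1 + exp(−(θ − b)))
Exponent: (2.49 − (-0.30)) = 2.7900
1/(1 + e^{-2.7900}) = 0.9421
P = 0.9421
P(incorrect) = 1 − 0.9421 = 0.0579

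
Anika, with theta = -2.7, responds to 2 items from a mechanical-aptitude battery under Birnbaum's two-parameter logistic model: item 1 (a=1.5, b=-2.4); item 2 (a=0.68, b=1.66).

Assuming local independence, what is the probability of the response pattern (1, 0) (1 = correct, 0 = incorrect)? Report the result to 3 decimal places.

0.370

P(theta) = 1 / (1 + exp(−a(theta − b)))
P_1 = 1/(1+e^{0.4500}) = 0.3894
P_2 = 1/(1+e^{2.9648}) = 0.0490
L = P_1 × (1−P_2) = 0.3894 × 0.9510 = 0.37027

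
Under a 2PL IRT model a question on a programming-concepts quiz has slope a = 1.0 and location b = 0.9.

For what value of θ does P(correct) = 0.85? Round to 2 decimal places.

P(θ) = 1 / (1 + exp(−a(θ − b)))
logit = ln(0.8500/0.1500) = 1.7346
θ = b + logit/(a) = 0.9 + 1.7346/1.0000 = 2.6346

2.63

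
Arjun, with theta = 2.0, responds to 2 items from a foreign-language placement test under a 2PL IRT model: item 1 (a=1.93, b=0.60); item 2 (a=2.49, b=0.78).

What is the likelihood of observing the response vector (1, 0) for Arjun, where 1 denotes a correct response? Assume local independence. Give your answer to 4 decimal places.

0.0429

P(theta) = 1 / (1 + exp(−a(theta − b)))
P_1 = 1/(1+e^{-2.7020}) = 0.9371
P_2 = 1/(1+e^{-3.0378}) = 0.9543
L = P_1 × (1−P_2) = 0.9371 × 0.0457 = 0.04287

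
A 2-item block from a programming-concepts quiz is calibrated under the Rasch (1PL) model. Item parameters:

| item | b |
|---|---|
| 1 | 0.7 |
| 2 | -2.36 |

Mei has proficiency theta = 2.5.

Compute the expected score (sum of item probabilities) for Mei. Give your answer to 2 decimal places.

P(theta) = 1 / (1 + exp(−(theta − b)))
P_1 = 1/(1+e^{-1.8000}) = 0.8581
P_2 = 1/(1+e^{-4.8600}) = 0.9923
E[score] = 0.8581 + 0.9923 = 1.8505

1.85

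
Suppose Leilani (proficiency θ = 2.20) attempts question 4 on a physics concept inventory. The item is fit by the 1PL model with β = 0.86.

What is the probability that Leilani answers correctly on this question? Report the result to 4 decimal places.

0.7925

P(θ) = 1 / (1 + exp(−(θ − β)))
Exponent: (2.20 − 0.86) = 1.3400
1/(1 + e^{-1.3400}) = 0.7925
P = 0.7925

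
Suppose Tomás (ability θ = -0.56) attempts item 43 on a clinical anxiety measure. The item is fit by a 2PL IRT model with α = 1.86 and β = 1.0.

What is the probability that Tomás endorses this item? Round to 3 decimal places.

0.052

P(θ) = 1 / (1 + exp(−α(θ − β)))
Exponent: 1.86 × (-0.56 − 1.0) = -2.9016
1/(1 + e^{2.9016}) = 0.0521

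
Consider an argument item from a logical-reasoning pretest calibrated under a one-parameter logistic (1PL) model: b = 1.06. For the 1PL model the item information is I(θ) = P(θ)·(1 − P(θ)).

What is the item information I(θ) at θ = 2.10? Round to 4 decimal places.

P = 1/(1+e^{-1.0400}) = 0.7389
P(1−P) = 0.7389 × 0.2611 = 0.1930
I = P(1−P) = 0.19295

0.1930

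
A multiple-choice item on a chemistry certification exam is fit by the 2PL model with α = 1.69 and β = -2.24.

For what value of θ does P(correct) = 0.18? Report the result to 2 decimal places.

P(θ) = 1 / (1 + exp(−α(θ − β)))
logit = ln(0.1800/0.8200) = -1.5163
θ = β + logit/(α) = -2.24 + (-1.5163)/1.6900 = -3.1372

-3.14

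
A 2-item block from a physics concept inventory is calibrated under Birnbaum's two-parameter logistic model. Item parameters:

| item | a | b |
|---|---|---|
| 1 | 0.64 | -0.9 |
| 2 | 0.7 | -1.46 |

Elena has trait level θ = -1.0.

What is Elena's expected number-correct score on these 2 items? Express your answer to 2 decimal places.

1.06

P(θ) = 1 / (1 + exp(−a(θ − b)))
P_1 = 1/(1+e^{0.0640}) = 0.4840
P_2 = 1/(1+e^{-0.3220}) = 0.5798
E[score] = 0.4840 + 0.5798 = 1.0638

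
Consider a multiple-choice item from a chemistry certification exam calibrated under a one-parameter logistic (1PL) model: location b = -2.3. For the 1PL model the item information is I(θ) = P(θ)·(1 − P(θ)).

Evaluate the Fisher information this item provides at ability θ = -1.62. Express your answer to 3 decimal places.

P = 1/(1+e^{-0.6800}) = 0.6637
P(1−P) = 0.6637 × 0.3363 = 0.2232
I = P(1−P) = 0.22319

0.223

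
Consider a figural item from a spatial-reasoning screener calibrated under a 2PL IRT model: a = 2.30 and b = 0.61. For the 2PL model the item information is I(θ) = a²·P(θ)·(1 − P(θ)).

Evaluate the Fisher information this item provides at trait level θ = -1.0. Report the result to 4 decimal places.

P = 1/(1+e^{3.7030}) = 0.0241
P(1−P) = 0.0241 × 0.9759 = 0.0235
I = a² × P(1−P) = 2.30² × 0.0235 = 0.12420

0.1242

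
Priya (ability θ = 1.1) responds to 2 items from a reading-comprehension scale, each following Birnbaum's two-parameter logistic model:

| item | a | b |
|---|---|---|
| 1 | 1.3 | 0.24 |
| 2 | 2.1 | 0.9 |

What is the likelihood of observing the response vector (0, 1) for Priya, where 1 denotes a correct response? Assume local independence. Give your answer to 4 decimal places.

0.1487

P(θ) = 1 / (1 + exp(−a(θ − b)))
P_1 = 1/(1+e^{-1.1180}) = 0.7536
P_2 = 1/(1+e^{-0.4200}) = 0.6035
L = (1−P_1) × P_2 = 0.2464 × 0.6035 = 0.14869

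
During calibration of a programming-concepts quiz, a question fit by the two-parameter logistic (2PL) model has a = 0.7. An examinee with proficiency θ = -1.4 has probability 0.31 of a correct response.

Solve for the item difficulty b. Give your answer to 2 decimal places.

P(θ) = 1 / (1 + exp(−a(θ − b)))
logit(0.31) = ln(0.31/0.69) = -0.8001
b = θ − logit/(a) = -1.4 − (-0.8001)/0.7000 = -0.2570

-0.26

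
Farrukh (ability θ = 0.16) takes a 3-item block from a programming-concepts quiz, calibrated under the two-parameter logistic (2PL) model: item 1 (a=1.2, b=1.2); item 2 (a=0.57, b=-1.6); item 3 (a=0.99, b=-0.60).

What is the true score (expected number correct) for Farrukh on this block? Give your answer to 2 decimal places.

P(θ) = 1 / (1 + exp(−a(θ − b)))
P_1 = 1/(1+e^{1.2480}) = 0.2230
P_2 = 1/(1+e^{-1.0032}) = 0.7317
P_3 = 1/(1+e^{-0.7524}) = 0.6797
E[score] = 0.2230 + 0.7317 + 0.6797 = 1.6344

1.63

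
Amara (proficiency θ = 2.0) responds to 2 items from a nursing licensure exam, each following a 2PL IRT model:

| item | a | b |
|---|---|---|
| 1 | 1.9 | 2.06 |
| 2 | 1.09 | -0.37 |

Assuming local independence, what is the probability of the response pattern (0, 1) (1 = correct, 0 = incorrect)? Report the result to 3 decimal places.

P(θ) = 1 / (1 + exp(−a(θ − b)))
P_1 = 1/(1+e^{0.1140}) = 0.4715
P_2 = 1/(1+e^{-2.5833}) = 0.9298
L = (1−P_1) × P_2 = 0.5285 × 0.9298 = 0.49136

0.491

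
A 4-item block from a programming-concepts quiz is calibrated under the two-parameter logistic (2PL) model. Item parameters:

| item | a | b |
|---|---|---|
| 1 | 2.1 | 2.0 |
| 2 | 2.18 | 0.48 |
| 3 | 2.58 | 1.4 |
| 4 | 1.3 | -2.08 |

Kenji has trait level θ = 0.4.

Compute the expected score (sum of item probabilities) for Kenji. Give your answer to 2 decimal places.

P(θ) = 1 / (1 + exp(−a(θ − b)))
P_1 = 1/(1+e^{3.3600}) = 0.0336
P_2 = 1/(1+e^{0.1744}) = 0.4565
P_3 = 1/(1+e^{2.5800}) = 0.0704
P_4 = 1/(1+e^{-3.2240}) = 0.9617
E[score] = 0.0336 + 0.4565 + 0.0704 + 0.9617 = 1.5222

1.52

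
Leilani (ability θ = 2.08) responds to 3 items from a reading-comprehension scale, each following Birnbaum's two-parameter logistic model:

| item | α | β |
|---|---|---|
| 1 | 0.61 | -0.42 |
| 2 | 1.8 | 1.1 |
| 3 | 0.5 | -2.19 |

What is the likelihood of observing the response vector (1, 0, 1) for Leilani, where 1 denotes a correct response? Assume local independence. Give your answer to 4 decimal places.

P(θ) = 1 / (1 + exp(−α(θ − β)))
P_1 = 1/(1+e^{-1.5250}) = 0.8213
P_2 = 1/(1+e^{-1.7640}) = 0.8537
P_3 = 1/(1+e^{-2.1350}) = 0.8943
L = P_1 × (1−P_2) × P_3 = 0.8213 × 0.1463 × 0.8943 = 0.10744

0.1074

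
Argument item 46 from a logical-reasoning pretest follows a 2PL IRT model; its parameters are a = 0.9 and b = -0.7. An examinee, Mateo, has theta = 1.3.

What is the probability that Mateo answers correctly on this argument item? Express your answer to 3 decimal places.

P(theta) = 1 / (1 + exp(−a(theta − b)))
Exponent: 0.9 × (1.3 − (-0.7)) = 1.8000
1/(1 + e^{-1.8000}) = 0.8581

0.858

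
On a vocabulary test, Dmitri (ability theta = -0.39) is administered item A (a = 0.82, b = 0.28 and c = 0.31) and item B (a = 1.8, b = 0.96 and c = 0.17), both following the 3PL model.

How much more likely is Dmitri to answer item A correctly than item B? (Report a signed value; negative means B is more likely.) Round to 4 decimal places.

0.3254

P(theta) = c + (1 − c) · 1 / (1 + exp(−a(theta − b)))
P_A = 0.5625
P_B = 0.2372
P_A − P_B = 0.3254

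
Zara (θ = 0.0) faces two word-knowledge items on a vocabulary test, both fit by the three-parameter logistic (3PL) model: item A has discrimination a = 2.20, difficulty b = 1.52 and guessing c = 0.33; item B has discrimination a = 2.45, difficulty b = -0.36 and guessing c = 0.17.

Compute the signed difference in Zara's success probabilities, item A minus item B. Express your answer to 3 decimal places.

P(θ) = c + (1 − c) · 1 / (1 + exp(−a(θ − b)))
P_A = 0.3528
P_B = 0.7570
P_A − P_B = -0.4042

-0.404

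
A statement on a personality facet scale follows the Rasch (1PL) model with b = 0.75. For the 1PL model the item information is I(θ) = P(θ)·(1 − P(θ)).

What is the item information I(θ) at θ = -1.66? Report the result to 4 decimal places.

0.0756

P = 1/(1+e^{2.4100}) = 0.0824
P(1−P) = 0.0824 × 0.9176 = 0.0756
I = P(1−P) = 0.07562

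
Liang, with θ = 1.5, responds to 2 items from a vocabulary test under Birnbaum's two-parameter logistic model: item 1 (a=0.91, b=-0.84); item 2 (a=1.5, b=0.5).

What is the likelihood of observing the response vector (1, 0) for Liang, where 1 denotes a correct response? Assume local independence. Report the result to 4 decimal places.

P(θ) = 1 / (1 + exp(−a(θ − b)))
P_1 = 1/(1+e^{-2.1294}) = 0.8937
P_2 = 1/(1+e^{-1.5000}) = 0.8176
L = P_1 × (1−P_2) = 0.8937 × 0.1824 = 0.16304

0.1630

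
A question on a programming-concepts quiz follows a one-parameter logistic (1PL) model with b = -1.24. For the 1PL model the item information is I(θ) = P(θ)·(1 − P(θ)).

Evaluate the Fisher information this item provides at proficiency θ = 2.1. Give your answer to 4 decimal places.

P = 1/(1+e^{-3.3400}) = 0.9658
P(1−P) = 0.9658 × 0.0342 = 0.0331
I = P(1−P) = 0.03305

0.0331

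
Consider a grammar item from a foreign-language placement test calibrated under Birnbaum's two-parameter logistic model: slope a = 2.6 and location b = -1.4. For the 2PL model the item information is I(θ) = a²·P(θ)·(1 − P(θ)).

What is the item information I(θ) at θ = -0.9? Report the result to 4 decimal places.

1.1377

P = 1/(1+e^{-1.3000}) = 0.7858
P(1−P) = 0.7858 × 0.2142 = 0.1683
I = a² × P(1−P) = 2.6² × 0.1683 = 1.13770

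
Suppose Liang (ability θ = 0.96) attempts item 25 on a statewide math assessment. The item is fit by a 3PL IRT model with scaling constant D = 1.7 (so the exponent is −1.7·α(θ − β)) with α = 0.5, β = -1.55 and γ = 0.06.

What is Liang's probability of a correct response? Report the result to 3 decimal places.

P(θ) = γ + (1 − γ) · 1 / (1 + exp(−D·α(θ − β)))
Exponent: 1.7 × 0.5 × (0.96 − (-1.55)) = 2.1335
1/(1 + e^{-2.1335}) = 0.8941
P = 0.06 + 0.94 × 0.8941 = 0.9005

0.900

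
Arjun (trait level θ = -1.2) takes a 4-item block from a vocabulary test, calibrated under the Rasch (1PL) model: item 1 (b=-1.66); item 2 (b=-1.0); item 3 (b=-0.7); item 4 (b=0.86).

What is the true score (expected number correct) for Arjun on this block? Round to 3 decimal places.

P(θ) = 1 / (1 + exp(−(θ − b)))
P_1 = 1/(1+e^{-0.4600}) = 0.6130
P_2 = 1/(1+e^{0.2000}) = 0.4502
P_3 = 1/(1+e^{0.5000}) = 0.3775
P_4 = 1/(1+e^{2.0600}) = 0.1130
E[score] = 0.6130 + 0.4502 + 0.3775 + 0.1130 = 1.5538

1.554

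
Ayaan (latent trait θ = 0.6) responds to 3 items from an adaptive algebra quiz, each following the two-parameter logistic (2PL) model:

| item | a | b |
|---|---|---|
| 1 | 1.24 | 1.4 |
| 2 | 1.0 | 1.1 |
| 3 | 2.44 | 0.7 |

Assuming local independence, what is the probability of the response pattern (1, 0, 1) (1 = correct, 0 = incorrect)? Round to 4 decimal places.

0.0740

P(θ) = 1 / (1 + exp(−a(θ − b)))
P_1 = 1/(1+e^{0.9920}) = 0.2705
P_2 = 1/(1+e^{0.5000}) = 0.3775
P_3 = 1/(1+e^{0.2440}) = 0.4393
L = P_1 × (1−P_2) × P_3 = 0.2705 × 0.6225 × 0.4393 = 0.07397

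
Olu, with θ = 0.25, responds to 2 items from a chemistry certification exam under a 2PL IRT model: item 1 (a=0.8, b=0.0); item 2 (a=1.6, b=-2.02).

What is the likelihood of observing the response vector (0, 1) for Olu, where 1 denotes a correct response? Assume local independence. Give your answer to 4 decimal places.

P(θ) = 1 / (1 + exp(−a(θ − b)))
P_1 = 1/(1+e^{-0.2000}) = 0.5498
P_2 = 1/(1+e^{-3.6320}) = 0.9742
L = (1−P_1) × P_2 = 0.4502 × 0.9742 = 0.43856

0.4386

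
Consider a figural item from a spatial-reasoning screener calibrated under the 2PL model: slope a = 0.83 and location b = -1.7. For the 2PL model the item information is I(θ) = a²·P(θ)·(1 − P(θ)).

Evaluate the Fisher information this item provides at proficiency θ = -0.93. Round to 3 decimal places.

0.156

P = 1/(1+e^{-0.6391}) = 0.6545
P(1−P) = 0.6545 × 0.3455 = 0.2261
I = a² × P(1−P) = 0.83² × 0.2261 = 0.15577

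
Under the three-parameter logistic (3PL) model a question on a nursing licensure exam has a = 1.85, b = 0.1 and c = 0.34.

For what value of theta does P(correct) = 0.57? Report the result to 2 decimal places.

P(theta) = c + (1 − c) · 1 / (1 + exp(−a(theta − b)))
Remove guessing floor: (0.57 − 0.34)/(1 − 0.34) = 0.3485
logit = ln(0.3485/0.6515) = -0.6257
theta = b + logit/(a) = 0.1 + (-0.6257)/1.8500 = -0.2382

-0.24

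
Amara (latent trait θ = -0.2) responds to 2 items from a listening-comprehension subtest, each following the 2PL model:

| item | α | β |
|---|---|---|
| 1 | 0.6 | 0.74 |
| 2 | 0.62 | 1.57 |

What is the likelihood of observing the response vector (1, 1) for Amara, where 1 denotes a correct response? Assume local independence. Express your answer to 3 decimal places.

P(θ) = 1 / (1 + exp(−α(θ − β)))
P_1 = 1/(1+e^{0.5640}) = 0.3626
P_2 = 1/(1+e^{1.0974}) = 0.2502
L = P_1 × P_2 = 0.3626 × 0.2502 = 0.09074

0.091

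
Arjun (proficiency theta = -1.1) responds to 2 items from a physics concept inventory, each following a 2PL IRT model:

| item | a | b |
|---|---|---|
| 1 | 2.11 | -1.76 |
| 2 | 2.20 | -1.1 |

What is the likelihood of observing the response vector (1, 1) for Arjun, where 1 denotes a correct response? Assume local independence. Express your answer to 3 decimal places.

P(theta) = 1 / (1 + exp(−a(theta − b)))
P_1 = 1/(1+e^{-1.3926}) = 0.8010
P_2 = 1/(1+e^{0.0000}) = 0.5000
L = P_1 × P_2 = 0.8010 × 0.5000 = 0.40050

0.401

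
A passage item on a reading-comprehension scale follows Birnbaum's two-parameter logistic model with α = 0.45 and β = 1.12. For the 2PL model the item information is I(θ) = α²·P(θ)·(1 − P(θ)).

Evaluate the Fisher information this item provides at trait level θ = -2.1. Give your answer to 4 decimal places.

0.0312

P = 1/(1+e^{1.4490}) = 0.1902
P(1−P) = 0.1902 × 0.8098 = 0.1540
I = α² × P(1−P) = 0.45² × 0.1540 = 0.03118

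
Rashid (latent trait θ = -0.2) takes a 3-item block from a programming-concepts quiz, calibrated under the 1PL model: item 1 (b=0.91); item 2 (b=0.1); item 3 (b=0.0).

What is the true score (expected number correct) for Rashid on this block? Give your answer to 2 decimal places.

P(θ) = 1 / (1 + exp(−(θ − b)))
P_1 = 1/(1+e^{1.1100}) = 0.2479
P_2 = 1/(1+e^{0.3000}) = 0.4256
P_3 = 1/(1+e^{0.2000}) = 0.4502
E[score] = 0.2479 + 0.4256 + 0.4502 = 1.1236

1.12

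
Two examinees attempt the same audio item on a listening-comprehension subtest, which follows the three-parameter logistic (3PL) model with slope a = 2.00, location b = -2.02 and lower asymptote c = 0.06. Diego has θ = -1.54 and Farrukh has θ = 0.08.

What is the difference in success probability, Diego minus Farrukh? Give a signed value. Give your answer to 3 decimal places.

-0.246

P(θ) = c + (1 − c) · 1 / (1 + exp(−a(θ − b)))
P(Diego) = 0.7397  [exponent 0.9600]
P(Farrukh) = 0.9861  [exponent 4.2000]
Difference = 0.7397 − 0.9861 = -0.2464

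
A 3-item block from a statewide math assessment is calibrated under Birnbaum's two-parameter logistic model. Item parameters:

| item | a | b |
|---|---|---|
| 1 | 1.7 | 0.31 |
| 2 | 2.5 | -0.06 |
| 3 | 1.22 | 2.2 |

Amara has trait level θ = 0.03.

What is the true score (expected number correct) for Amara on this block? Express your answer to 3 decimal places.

1.005

P(θ) = 1 / (1 + exp(−a(θ − b)))
P_1 = 1/(1+e^{0.4760}) = 0.3832
P_2 = 1/(1+e^{-0.2250}) = 0.5560
P_3 = 1/(1+e^{2.6474}) = 0.0661
E[score] = 0.3832 + 0.5560 + 0.0661 = 1.0054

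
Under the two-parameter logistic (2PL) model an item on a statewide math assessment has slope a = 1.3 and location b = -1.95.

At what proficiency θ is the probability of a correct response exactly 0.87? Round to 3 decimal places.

P(θ) = 1 / (1 + exp(−a(θ − b)))
logit = ln(0.8700/0.1300) = 1.9010
θ = b + logit/(a) = -1.95 + 1.9010/1.3000 = -0.4877

-0.488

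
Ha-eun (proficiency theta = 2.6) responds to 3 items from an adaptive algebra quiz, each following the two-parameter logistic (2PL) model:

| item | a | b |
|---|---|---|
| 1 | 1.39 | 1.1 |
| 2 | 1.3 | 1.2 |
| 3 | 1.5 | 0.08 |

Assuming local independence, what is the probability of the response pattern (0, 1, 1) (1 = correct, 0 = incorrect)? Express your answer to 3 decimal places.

P(theta) = 1 / (1 + exp(−a(theta − b)))
P_1 = 1/(1+e^{-2.0850}) = 0.8894
P_2 = 1/(1+e^{-1.8200}) = 0.8606
P_3 = 1/(1+e^{-3.7800}) = 0.9777
L = (1−P_1) × P_2 × P_3 = 0.1106 × 0.8606 × 0.9777 = 0.09302

0.093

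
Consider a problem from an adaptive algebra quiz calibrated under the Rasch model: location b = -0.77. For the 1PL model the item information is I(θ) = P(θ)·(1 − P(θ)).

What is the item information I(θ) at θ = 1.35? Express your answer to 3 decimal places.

0.096

P = 1/(1+e^{-2.1200}) = 0.8928
P(1−P) = 0.8928 × 0.1072 = 0.0957
I = P(1−P) = 0.09568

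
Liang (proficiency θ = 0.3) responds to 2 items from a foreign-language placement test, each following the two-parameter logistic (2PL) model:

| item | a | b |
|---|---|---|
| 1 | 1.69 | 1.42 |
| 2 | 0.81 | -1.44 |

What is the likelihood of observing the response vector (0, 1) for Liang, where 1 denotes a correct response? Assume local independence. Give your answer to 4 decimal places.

0.6985

P(θ) = 1 / (1 + exp(−a(θ − b)))
P_1 = 1/(1+e^{1.8928}) = 0.1309
P_2 = 1/(1+e^{-1.4094}) = 0.8037
L = (1−P_1) × P_2 = 0.8691 × 0.8037 = 0.69845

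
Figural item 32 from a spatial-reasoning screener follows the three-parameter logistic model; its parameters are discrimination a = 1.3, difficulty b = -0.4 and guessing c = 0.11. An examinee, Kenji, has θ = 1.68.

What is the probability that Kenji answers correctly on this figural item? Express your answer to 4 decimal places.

0.9442

P(θ) = c + (1 − c) · 1 / (1 + exp(−a(θ − b)))
Exponent: 1.3 × (1.68 − (-0.4)) = 2.7040
1/(1 + e^{-2.7040}) = 0.9373
P = 0.11 + 0.89 × 0.9373 = 0.9442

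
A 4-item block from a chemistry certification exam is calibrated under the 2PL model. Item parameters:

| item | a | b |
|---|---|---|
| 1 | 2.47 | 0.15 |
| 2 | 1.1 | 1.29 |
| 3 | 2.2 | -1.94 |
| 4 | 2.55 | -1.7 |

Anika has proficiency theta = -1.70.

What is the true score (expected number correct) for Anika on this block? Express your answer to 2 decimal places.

1.18

P(theta) = 1 / (1 + exp(−a(theta − b)))
P_1 = 1/(1+e^{4.5695}) = 0.0103
P_2 = 1/(1+e^{3.2890}) = 0.0360
P_3 = 1/(1+e^{-0.5280}) = 0.6290
P_4 = 1/(1+e^{0.0000}) = 0.5000
E[score] = 0.0103 + 0.0360 + 0.6290 + 0.5000 = 1.1752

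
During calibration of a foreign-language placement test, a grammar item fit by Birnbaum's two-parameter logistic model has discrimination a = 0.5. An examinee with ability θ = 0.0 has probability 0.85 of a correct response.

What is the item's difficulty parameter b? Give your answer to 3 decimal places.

P(θ) = 1 / (1 + exp(−a(θ − b)))
logit(0.85) = ln(0.85/0.15) = 1.7346
b = θ − logit/(a) = 0.0 − 1.7346/0.5000 = -3.4692

-3.469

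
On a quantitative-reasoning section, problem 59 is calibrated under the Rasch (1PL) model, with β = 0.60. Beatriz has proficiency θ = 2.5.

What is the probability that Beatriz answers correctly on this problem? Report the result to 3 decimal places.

P(θ) = 1 / (1 + exp(−(θ − β)))
Exponent: (2.5 − 0.60) = 1.9000
1/(1 + e^{-1.9000}) = 0.8699
P = 0.8699

0.870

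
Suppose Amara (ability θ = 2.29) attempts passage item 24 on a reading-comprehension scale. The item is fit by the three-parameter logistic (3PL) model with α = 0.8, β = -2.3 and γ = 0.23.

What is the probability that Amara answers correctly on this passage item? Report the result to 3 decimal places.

P(θ) = γ + (1 − γ) · 1 / (1 + exp(−α(θ − β)))
Exponent: 0.8 × (2.29 − (-2.3)) = 3.6720
1/(1 + e^{-3.6720}) = 0.9752
P = 0.23 + 0.77 × 0.9752 = 0.9809

0.981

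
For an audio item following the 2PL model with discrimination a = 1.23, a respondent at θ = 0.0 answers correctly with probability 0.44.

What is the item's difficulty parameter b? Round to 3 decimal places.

0.196

P(θ) = 1 / (1 + exp(−a(θ − b)))
logit(0.44) = ln(0.44/0.56) = -0.2412
b = θ − logit/(a) = 0.0 − (-0.2412)/1.2300 = 0.1961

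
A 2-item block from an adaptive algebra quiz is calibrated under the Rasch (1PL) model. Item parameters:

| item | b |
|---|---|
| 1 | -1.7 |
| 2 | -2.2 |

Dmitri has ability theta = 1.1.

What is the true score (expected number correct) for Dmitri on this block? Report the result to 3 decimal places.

P(theta) = 1 / (1 + exp(−(theta − b)))
P_1 = 1/(1+e^{-2.8000}) = 0.9427
P_2 = 1/(1+e^{-3.3000}) = 0.9644
E[score] = 0.9427 + 0.9644 = 1.9071

1.907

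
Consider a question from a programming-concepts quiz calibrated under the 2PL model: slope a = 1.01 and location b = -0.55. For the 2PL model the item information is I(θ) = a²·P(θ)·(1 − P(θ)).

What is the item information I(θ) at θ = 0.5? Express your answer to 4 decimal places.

0.1949

P = 1/(1+e^{-1.0605}) = 0.7428
P(1−P) = 0.7428 × 0.2572 = 0.1911
I = a² × P(1−P) = 1.01² × 0.1911 = 0.19490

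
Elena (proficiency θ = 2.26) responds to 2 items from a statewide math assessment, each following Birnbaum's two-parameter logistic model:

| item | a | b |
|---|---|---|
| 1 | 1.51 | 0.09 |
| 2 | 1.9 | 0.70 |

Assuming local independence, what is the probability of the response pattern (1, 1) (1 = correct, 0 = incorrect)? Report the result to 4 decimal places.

P(θ) = 1 / (1 + exp(−a(θ − b)))
P_1 = 1/(1+e^{-3.2767}) = 0.9636
P_2 = 1/(1+e^{-2.9640}) = 0.9509
L = P_1 × P_2 = 0.9636 × 0.9509 = 0.91633

0.9163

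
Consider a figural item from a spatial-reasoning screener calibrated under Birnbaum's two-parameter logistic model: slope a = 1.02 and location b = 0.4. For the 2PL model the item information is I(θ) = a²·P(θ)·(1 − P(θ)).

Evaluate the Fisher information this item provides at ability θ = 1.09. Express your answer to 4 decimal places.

P = 1/(1+e^{-0.7038}) = 0.6690
P(1−P) = 0.6690 × 0.3310 = 0.2214
I = a² × P(1−P) = 1.02² × 0.2214 = 0.23037

0.2304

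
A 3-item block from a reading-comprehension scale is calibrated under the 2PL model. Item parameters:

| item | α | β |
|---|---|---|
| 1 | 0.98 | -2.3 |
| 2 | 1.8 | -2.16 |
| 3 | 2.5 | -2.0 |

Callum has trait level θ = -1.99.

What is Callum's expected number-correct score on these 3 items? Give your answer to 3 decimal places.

P(θ) = 1 / (1 + exp(−α(θ − β)))
P_1 = 1/(1+e^{-0.3038}) = 0.5754
P_2 = 1/(1+e^{-0.3060}) = 0.5759
P_3 = 1/(1+e^{-0.0250}) = 0.5062
E[score] = 0.5754 + 0.5759 + 0.5062 = 1.6575

1.658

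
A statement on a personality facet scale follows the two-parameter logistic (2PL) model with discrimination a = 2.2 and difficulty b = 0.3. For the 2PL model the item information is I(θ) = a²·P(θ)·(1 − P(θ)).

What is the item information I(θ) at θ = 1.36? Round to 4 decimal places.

P = 1/(1+e^{-2.3320}) = 0.9115
P(1−P) = 0.9115 × 0.0885 = 0.0807
I = a² × P(1−P) = 2.2² × 0.0807 = 0.39046

0.3905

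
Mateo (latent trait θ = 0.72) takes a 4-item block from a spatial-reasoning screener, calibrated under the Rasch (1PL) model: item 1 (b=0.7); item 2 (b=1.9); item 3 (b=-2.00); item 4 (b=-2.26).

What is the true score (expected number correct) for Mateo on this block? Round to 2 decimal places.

2.63

P(θ) = 1 / (1 + exp(−(θ − b)))
P_1 = 1/(1+e^{-0.0200}) = 0.5050
P_2 = 1/(1+e^{1.1800}) = 0.2351
P_3 = 1/(1+e^{-2.7200}) = 0.9382
P_4 = 1/(1+e^{-2.9800}) = 0.9517
E[score] = 0.5050 + 0.2351 + 0.9382 + 0.9517 = 2.6299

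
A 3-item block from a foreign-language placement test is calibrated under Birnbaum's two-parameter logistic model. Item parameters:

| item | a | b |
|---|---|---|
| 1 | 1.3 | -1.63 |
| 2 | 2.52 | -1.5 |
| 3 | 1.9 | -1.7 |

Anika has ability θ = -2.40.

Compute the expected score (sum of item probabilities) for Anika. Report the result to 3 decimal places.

0.572

P(θ) = 1 / (1 + exp(−a(θ − b)))
P_1 = 1/(1+e^{1.0010}) = 0.2687
P_2 = 1/(1+e^{2.2680}) = 0.0938
P_3 = 1/(1+e^{1.3300}) = 0.2092
E[score] = 0.2687 + 0.0938 + 0.2092 = 0.5717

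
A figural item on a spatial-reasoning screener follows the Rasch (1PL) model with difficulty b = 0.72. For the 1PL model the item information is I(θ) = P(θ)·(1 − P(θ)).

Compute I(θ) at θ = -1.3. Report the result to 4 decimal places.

0.1034

P = 1/(1+e^{2.0200}) = 0.1171
P(1−P) = 0.1171 × 0.8829 = 0.1034
I = P(1−P) = 0.10340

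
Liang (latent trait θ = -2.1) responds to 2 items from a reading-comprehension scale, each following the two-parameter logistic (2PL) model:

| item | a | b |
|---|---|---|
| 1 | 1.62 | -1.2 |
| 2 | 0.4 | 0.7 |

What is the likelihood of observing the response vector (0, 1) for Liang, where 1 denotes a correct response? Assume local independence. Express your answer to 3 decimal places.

P(θ) = 1 / (1 + exp(−a(θ − b)))
P_1 = 1/(1+e^{1.4580}) = 0.1888
P_2 = 1/(1+e^{1.1200}) = 0.2460
L = (1−P_1) × P_2 = 0.8112 × 0.2460 = 0.19957

0.200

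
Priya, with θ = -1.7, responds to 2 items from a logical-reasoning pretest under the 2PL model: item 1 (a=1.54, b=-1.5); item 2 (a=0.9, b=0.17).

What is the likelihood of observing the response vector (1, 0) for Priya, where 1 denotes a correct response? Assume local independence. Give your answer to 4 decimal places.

0.3572

P(θ) = 1 / (1 + exp(−a(θ − b)))
P_1 = 1/(1+e^{0.3080}) = 0.4236
P_2 = 1/(1+e^{1.6830}) = 0.1567
L = P_1 × (1−P_2) = 0.4236 × 0.8433 = 0.35722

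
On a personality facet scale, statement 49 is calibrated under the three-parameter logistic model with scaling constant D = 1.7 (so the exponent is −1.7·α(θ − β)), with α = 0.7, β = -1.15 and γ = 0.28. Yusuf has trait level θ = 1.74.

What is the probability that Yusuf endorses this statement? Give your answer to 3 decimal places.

P(θ) = γ + (1 − γ) · 1 / (1 + exp(−D·α(θ − β)))
Exponent: 1.7 × 0.7 × (1.74 − (-1.15)) = 3.4391
1/(1 + e^{-3.4391}) = 0.9689
P = 0.28 + 0.72 × 0.9689 = 0.9776

0.978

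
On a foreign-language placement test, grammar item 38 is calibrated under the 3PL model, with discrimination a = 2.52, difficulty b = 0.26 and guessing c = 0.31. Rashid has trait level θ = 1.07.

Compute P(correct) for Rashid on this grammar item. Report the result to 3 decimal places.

0.921

P(θ) = c + (1 − c) · 1 / (1 + exp(−a(θ − b)))
Exponent: 2.52 × (1.07 − 0.26) = 2.0412
1/(1 + e^{-2.0412}) = 0.8851
P = 0.31 + 0.69 × 0.8851 = 0.9207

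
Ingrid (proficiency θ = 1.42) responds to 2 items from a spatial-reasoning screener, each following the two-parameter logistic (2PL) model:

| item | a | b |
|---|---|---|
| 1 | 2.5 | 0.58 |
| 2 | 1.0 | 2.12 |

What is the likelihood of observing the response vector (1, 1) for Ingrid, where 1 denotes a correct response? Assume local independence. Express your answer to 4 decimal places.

P(θ) = 1 / (1 + exp(−a(θ − b)))
P_1 = 1/(1+e^{-2.1000}) = 0.8909
P_2 = 1/(1+e^{0.7000}) = 0.3318
L = P_1 × P_2 = 0.8909 × 0.3318 = 0.29561

0.2956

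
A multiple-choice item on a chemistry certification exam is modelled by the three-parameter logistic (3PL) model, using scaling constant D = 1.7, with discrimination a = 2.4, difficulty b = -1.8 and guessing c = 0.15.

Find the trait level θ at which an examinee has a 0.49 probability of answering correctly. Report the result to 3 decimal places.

-1.899

P(θ) = c + (1 − c) · 1 / (1 + exp(−D·a(θ − b)))
Remove guessing floor: (0.49 − 0.15)/(1 − 0.15) = 0.4000
logit = ln(0.4000/0.6000) = -0.4055
θ = b + logit/(1.7·a) = -1.8 + (-0.4055)/4.0800 = -1.8994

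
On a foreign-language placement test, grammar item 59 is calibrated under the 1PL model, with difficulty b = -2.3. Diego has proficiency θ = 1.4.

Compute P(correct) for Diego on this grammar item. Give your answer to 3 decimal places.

P(θ) = 1 / (1 + exp(−(θ − b)))
Exponent: (1.4 − (-2.3)) = 3.7000
1/(1 + e^{-3.7000}) = 0.9759
P = 0.9759

0.976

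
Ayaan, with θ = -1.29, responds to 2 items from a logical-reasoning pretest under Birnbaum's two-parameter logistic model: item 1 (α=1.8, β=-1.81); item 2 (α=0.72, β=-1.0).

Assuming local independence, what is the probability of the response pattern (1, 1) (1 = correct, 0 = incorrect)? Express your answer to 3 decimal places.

0.322

P(θ) = 1 / (1 + exp(−α(θ − β)))
P_1 = 1/(1+e^{-0.9360}) = 0.7183
P_2 = 1/(1+e^{0.2088}) = 0.4480
L = P_1 × P_2 = 0.7183 × 0.4480 = 0.32179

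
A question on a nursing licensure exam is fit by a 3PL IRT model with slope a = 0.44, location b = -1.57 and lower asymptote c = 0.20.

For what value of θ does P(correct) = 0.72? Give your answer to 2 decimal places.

P(θ) = c + (1 − c) · 1 / (1 + exp(−a(θ − b)))
Remove guessing floor: (0.72 − 0.20)/(1 − 0.20) = 0.6500
logit = ln(0.6500/0.3500) = 0.6190
θ = b + logit/(a) = -1.57 + 0.6190/0.4400 = -0.1631

-0.16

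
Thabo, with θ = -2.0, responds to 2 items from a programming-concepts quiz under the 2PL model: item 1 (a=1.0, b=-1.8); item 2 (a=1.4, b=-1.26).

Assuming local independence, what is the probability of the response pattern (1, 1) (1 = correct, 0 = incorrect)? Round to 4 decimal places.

P(θ) = 1 / (1 + exp(−a(θ − b)))
P_1 = 1/(1+e^{0.2000}) = 0.4502
P_2 = 1/(1+e^{1.0360}) = 0.2619
L = P_1 × P_2 = 0.4502 × 0.2619 = 0.11791

0.1179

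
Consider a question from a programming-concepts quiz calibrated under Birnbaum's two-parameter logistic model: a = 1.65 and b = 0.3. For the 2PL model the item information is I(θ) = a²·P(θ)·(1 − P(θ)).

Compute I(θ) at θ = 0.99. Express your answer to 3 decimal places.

P = 1/(1+e^{-1.1385}) = 0.7574
P(1−P) = 0.7574 × 0.2426 = 0.1837
I = a² × P(1−P) = 1.65² × 0.1837 = 0.50024

0.500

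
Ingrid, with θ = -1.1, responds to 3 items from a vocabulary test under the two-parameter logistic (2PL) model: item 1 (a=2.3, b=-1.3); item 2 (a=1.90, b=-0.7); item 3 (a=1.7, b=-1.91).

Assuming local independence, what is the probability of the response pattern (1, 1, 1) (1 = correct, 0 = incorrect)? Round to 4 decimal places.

P(θ) = 1 / (1 + exp(−a(θ − b)))
P_1 = 1/(1+e^{-0.4600}) = 0.6130
P_2 = 1/(1+e^{0.7600}) = 0.3186
P_3 = 1/(1+e^{-1.3770}) = 0.7985
L = P_1 × P_2 × P_3 = 0.6130 × 0.3186 × 0.7985 = 0.15598

0.1560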